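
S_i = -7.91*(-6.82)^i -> [-7.91, 53.95, -367.91, 2509.17, -17112.52]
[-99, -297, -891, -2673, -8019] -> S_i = -99*3^i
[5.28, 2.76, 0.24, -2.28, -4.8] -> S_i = 5.28 + -2.52*i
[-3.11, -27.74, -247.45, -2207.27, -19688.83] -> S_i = -3.11*8.92^i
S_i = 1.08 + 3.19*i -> [1.08, 4.27, 7.46, 10.65, 13.84]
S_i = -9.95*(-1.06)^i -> [-9.95, 10.55, -11.18, 11.85, -12.56]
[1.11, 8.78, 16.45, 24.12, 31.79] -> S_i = 1.11 + 7.67*i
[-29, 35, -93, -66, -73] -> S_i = Random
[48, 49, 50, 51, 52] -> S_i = 48 + 1*i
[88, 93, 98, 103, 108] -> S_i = 88 + 5*i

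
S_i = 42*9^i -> [42, 378, 3402, 30618, 275562]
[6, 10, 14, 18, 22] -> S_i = 6 + 4*i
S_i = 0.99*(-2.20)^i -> [0.99, -2.18, 4.79, -10.54, 23.19]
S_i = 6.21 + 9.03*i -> [6.21, 15.24, 24.27, 33.3, 42.33]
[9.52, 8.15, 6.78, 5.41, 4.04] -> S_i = 9.52 + -1.37*i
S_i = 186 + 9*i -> [186, 195, 204, 213, 222]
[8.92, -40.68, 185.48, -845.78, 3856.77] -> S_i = 8.92*(-4.56)^i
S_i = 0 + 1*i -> [0, 1, 2, 3, 4]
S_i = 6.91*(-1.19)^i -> [6.91, -8.22, 9.79, -11.64, 13.86]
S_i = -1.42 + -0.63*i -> [-1.42, -2.05, -2.68, -3.31, -3.94]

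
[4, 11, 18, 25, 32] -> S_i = 4 + 7*i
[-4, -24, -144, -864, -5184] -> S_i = -4*6^i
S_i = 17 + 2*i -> [17, 19, 21, 23, 25]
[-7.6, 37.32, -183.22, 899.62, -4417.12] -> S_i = -7.60*(-4.91)^i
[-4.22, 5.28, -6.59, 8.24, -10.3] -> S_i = -4.22*(-1.25)^i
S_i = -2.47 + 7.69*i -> [-2.47, 5.22, 12.91, 20.6, 28.29]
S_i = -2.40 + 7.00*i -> [-2.4, 4.6, 11.6, 18.6, 25.6]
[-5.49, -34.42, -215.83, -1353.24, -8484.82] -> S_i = -5.49*6.27^i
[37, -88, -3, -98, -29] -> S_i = Random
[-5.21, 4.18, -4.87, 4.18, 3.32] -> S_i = Random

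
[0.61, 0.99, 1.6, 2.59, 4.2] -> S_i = 0.61*1.62^i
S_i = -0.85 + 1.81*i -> [-0.85, 0.96, 2.77, 4.58, 6.39]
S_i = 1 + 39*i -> [1, 40, 79, 118, 157]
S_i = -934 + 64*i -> [-934, -870, -806, -742, -678]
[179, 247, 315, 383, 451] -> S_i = 179 + 68*i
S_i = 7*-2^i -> [7, -14, 28, -56, 112]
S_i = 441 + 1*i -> [441, 442, 443, 444, 445]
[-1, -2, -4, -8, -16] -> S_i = -1*2^i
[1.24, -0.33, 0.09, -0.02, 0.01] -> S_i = 1.24*(-0.27)^i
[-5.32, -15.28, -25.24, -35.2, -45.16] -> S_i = -5.32 + -9.96*i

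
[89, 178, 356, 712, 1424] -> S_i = 89*2^i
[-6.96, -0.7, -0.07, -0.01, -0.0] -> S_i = -6.96*0.10^i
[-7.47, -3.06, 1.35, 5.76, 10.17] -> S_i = -7.47 + 4.41*i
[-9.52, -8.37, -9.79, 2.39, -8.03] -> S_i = Random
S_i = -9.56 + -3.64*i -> [-9.56, -13.2, -16.84, -20.48, -24.12]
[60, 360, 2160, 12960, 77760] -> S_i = 60*6^i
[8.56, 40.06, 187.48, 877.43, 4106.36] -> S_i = 8.56*4.68^i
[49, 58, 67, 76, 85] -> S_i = 49 + 9*i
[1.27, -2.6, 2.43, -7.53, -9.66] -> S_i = Random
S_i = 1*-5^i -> [1, -5, 25, -125, 625]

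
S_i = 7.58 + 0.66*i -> [7.58, 8.24, 8.9, 9.56, 10.22]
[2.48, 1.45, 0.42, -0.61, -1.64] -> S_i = 2.48 + -1.03*i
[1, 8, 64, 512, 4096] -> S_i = 1*8^i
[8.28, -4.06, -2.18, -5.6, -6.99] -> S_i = Random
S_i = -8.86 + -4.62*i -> [-8.86, -13.48, -18.1, -22.72, -27.34]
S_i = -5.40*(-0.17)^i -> [-5.4, 0.92, -0.16, 0.03, -0.0]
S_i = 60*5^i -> [60, 300, 1500, 7500, 37500]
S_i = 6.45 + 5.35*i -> [6.45, 11.8, 17.15, 22.5, 27.85]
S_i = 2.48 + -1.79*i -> [2.48, 0.69, -1.1, -2.89, -4.68]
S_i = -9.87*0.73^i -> [-9.87, -7.21, -5.26, -3.84, -2.8]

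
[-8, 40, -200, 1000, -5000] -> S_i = -8*-5^i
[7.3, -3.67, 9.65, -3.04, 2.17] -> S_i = Random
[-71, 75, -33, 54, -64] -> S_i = Random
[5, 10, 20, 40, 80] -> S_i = 5*2^i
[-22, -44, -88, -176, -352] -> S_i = -22*2^i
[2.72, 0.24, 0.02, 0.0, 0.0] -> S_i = 2.72*0.09^i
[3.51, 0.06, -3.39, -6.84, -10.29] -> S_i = 3.51 + -3.45*i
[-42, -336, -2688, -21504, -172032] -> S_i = -42*8^i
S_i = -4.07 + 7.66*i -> [-4.07, 3.59, 11.25, 18.91, 26.57]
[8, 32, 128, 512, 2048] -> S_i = 8*4^i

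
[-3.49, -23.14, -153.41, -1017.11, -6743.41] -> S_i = -3.49*6.63^i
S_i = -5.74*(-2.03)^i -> [-5.74, 11.65, -23.65, 48.02, -97.48]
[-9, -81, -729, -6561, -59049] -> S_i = -9*9^i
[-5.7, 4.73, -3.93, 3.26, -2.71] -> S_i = -5.70*(-0.83)^i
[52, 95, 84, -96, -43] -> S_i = Random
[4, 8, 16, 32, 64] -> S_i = 4*2^i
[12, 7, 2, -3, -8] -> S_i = 12 + -5*i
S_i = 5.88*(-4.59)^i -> [5.88, -26.99, 123.88, -568.61, 2609.93]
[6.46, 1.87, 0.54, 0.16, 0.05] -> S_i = 6.46*0.29^i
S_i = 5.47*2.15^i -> [5.47, 11.76, 25.29, 54.36, 116.88]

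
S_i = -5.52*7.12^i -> [-5.52, -39.3, -279.83, -1992.41, -14185.97]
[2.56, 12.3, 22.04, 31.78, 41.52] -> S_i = 2.56 + 9.74*i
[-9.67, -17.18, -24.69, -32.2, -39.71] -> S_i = -9.67 + -7.51*i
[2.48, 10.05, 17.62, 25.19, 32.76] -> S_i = 2.48 + 7.57*i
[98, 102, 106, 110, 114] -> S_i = 98 + 4*i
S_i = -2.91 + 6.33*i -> [-2.91, 3.42, 9.75, 16.08, 22.41]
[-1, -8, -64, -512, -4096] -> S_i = -1*8^i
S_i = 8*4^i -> [8, 32, 128, 512, 2048]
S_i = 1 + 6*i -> [1, 7, 13, 19, 25]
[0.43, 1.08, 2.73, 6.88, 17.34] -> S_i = 0.43*2.52^i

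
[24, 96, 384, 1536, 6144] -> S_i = 24*4^i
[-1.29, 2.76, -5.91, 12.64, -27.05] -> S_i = -1.29*(-2.14)^i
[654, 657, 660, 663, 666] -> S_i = 654 + 3*i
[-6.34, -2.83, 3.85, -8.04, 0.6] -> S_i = Random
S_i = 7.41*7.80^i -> [7.41, 57.8, 450.82, 3516.43, 27428.16]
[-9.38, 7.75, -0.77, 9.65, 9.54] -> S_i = Random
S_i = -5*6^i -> [-5, -30, -180, -1080, -6480]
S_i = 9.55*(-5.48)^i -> [9.55, -52.33, 286.79, -1571.61, 8612.43]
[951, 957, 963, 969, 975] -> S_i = 951 + 6*i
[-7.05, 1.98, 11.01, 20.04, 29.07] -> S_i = -7.05 + 9.03*i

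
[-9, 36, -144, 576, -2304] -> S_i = -9*-4^i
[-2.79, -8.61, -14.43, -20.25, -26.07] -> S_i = -2.79 + -5.82*i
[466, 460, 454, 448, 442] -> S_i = 466 + -6*i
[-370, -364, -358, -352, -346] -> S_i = -370 + 6*i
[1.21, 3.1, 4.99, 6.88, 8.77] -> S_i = 1.21 + 1.89*i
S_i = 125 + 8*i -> [125, 133, 141, 149, 157]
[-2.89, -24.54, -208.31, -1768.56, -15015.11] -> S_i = -2.89*8.49^i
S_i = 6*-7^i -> [6, -42, 294, -2058, 14406]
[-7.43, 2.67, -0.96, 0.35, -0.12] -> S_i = -7.43*(-0.36)^i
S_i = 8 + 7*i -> [8, 15, 22, 29, 36]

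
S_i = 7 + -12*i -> [7, -5, -17, -29, -41]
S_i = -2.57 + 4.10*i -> [-2.57, 1.53, 5.63, 9.73, 13.83]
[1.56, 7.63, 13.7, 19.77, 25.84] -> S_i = 1.56 + 6.07*i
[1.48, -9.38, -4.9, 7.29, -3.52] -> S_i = Random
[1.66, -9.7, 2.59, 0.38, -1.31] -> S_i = Random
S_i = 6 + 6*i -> [6, 12, 18, 24, 30]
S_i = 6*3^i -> [6, 18, 54, 162, 486]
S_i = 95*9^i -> [95, 855, 7695, 69255, 623295]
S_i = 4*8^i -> [4, 32, 256, 2048, 16384]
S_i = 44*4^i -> [44, 176, 704, 2816, 11264]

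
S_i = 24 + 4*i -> [24, 28, 32, 36, 40]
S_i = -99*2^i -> [-99, -198, -396, -792, -1584]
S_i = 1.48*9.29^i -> [1.48, 13.75, 127.73, 1186.61, 11023.63]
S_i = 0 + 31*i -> [0, 31, 62, 93, 124]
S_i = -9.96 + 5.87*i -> [-9.96, -4.09, 1.78, 7.65, 13.52]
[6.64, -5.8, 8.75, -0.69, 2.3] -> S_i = Random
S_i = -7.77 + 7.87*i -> [-7.77, 0.1, 7.97, 15.84, 23.71]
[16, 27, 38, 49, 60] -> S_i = 16 + 11*i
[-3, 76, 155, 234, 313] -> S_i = -3 + 79*i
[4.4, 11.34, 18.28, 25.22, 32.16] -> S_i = 4.40 + 6.94*i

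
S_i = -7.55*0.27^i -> [-7.55, -2.04, -0.55, -0.15, -0.04]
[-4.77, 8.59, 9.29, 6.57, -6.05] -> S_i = Random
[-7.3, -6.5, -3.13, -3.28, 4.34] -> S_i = Random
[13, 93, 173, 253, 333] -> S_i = 13 + 80*i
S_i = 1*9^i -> [1, 9, 81, 729, 6561]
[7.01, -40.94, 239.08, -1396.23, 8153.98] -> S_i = 7.01*(-5.84)^i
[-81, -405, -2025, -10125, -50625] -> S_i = -81*5^i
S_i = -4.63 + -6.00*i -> [-4.63, -10.63, -16.63, -22.63, -28.63]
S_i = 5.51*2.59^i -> [5.51, 14.27, 36.96, 95.73, 247.94]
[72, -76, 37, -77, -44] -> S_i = Random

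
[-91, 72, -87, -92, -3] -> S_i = Random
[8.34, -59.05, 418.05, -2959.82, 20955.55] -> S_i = 8.34*(-7.08)^i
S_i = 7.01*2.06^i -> [7.01, 14.44, 29.75, 61.28, 126.24]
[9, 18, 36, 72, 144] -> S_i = 9*2^i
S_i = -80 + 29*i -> [-80, -51, -22, 7, 36]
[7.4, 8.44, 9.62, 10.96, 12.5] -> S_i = 7.40*1.14^i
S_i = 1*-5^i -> [1, -5, 25, -125, 625]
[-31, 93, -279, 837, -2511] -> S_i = -31*-3^i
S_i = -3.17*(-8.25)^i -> [-3.17, 26.15, -215.76, 1780.0, -14685.04]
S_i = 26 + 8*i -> [26, 34, 42, 50, 58]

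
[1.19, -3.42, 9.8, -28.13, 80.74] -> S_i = 1.19*(-2.87)^i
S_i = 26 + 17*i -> [26, 43, 60, 77, 94]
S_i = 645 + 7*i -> [645, 652, 659, 666, 673]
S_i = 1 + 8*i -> [1, 9, 17, 25, 33]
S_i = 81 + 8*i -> [81, 89, 97, 105, 113]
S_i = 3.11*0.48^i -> [3.11, 1.49, 0.72, 0.34, 0.17]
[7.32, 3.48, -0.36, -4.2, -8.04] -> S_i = 7.32 + -3.84*i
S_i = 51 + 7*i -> [51, 58, 65, 72, 79]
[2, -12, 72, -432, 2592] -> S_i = 2*-6^i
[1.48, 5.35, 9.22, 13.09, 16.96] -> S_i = 1.48 + 3.87*i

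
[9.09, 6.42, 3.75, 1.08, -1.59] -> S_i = 9.09 + -2.67*i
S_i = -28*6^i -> [-28, -168, -1008, -6048, -36288]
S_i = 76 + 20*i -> [76, 96, 116, 136, 156]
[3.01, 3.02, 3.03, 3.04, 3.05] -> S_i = 3.01 + 0.01*i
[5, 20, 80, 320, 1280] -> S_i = 5*4^i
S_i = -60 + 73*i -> [-60, 13, 86, 159, 232]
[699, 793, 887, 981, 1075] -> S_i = 699 + 94*i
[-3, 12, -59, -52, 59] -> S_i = Random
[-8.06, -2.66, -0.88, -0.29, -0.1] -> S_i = -8.06*0.33^i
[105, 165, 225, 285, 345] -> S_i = 105 + 60*i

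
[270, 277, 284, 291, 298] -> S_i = 270 + 7*i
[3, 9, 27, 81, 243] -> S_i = 3*3^i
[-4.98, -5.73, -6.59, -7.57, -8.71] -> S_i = -4.98*1.15^i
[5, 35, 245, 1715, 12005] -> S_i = 5*7^i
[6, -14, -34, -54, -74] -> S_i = 6 + -20*i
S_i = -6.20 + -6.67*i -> [-6.2, -12.87, -19.54, -26.21, -32.88]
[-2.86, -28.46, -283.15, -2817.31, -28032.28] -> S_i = -2.86*9.95^i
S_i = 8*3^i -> [8, 24, 72, 216, 648]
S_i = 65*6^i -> [65, 390, 2340, 14040, 84240]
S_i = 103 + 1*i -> [103, 104, 105, 106, 107]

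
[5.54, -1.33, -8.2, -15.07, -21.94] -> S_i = 5.54 + -6.87*i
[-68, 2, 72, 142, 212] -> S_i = -68 + 70*i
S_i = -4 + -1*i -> [-4, -5, -6, -7, -8]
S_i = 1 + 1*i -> [1, 2, 3, 4, 5]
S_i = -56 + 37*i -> [-56, -19, 18, 55, 92]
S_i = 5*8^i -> [5, 40, 320, 2560, 20480]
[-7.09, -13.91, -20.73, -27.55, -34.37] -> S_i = -7.09 + -6.82*i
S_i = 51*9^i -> [51, 459, 4131, 37179, 334611]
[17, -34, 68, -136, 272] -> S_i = 17*-2^i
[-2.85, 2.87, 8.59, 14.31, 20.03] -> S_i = -2.85 + 5.72*i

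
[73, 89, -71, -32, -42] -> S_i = Random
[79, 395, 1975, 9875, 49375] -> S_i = 79*5^i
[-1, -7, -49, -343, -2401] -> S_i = -1*7^i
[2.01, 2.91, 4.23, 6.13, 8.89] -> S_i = 2.01*1.45^i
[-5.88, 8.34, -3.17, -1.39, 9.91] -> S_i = Random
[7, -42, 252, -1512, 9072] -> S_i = 7*-6^i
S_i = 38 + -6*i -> [38, 32, 26, 20, 14]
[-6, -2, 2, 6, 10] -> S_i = -6 + 4*i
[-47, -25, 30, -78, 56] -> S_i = Random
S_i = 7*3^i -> [7, 21, 63, 189, 567]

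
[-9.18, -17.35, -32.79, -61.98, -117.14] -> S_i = -9.18*1.89^i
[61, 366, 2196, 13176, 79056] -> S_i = 61*6^i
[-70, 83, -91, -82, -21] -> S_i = Random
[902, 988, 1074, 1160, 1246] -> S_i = 902 + 86*i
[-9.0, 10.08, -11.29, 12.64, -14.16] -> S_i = -9.00*(-1.12)^i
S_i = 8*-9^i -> [8, -72, 648, -5832, 52488]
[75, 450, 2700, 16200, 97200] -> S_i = 75*6^i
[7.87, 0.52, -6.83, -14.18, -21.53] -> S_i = 7.87 + -7.35*i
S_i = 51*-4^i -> [51, -204, 816, -3264, 13056]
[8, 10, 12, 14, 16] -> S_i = 8 + 2*i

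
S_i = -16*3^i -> [-16, -48, -144, -432, -1296]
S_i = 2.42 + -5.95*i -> [2.42, -3.53, -9.48, -15.43, -21.38]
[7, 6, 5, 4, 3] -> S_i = 7 + -1*i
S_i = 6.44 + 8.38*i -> [6.44, 14.82, 23.2, 31.58, 39.96]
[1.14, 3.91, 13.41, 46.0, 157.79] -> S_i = 1.14*3.43^i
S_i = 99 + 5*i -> [99, 104, 109, 114, 119]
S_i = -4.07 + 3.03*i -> [-4.07, -1.04, 1.99, 5.02, 8.05]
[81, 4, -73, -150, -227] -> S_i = 81 + -77*i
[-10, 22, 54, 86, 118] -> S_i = -10 + 32*i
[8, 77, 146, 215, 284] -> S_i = 8 + 69*i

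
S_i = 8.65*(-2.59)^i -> [8.65, -22.4, 58.03, -150.28, 389.24]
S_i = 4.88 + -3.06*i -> [4.88, 1.82, -1.24, -4.3, -7.36]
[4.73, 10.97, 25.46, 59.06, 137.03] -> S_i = 4.73*2.32^i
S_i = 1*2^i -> [1, 2, 4, 8, 16]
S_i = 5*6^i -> [5, 30, 180, 1080, 6480]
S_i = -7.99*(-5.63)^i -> [-7.99, 44.98, -253.26, 1425.84, -8027.5]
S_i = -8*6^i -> [-8, -48, -288, -1728, -10368]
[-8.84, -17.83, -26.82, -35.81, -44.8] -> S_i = -8.84 + -8.99*i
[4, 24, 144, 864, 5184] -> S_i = 4*6^i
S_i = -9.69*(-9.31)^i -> [-9.69, 90.21, -839.89, 7819.39, -72798.51]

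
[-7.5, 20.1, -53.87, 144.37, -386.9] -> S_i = -7.50*(-2.68)^i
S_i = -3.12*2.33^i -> [-3.12, -7.27, -16.94, -39.47, -91.96]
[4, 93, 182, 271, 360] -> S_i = 4 + 89*i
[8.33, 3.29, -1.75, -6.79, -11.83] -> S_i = 8.33 + -5.04*i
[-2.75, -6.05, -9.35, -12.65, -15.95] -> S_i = -2.75 + -3.30*i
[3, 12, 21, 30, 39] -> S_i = 3 + 9*i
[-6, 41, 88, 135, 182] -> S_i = -6 + 47*i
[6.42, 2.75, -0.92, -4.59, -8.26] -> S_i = 6.42 + -3.67*i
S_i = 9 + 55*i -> [9, 64, 119, 174, 229]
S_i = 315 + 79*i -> [315, 394, 473, 552, 631]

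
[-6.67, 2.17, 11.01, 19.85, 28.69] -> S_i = -6.67 + 8.84*i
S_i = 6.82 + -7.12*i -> [6.82, -0.3, -7.42, -14.54, -21.66]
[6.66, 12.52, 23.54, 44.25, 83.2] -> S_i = 6.66*1.88^i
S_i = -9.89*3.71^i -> [-9.89, -36.69, -136.13, -505.03, -1873.66]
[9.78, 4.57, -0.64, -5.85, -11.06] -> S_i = 9.78 + -5.21*i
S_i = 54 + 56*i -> [54, 110, 166, 222, 278]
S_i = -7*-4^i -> [-7, 28, -112, 448, -1792]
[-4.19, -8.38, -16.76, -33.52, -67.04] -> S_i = -4.19*2.00^i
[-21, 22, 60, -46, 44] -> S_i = Random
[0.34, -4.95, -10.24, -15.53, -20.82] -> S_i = 0.34 + -5.29*i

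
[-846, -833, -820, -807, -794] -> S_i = -846 + 13*i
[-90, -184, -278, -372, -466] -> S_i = -90 + -94*i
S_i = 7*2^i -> [7, 14, 28, 56, 112]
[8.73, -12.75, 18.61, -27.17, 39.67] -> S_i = 8.73*(-1.46)^i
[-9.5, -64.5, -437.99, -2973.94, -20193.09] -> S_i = -9.50*6.79^i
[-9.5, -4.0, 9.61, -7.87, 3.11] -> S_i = Random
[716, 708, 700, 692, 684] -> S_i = 716 + -8*i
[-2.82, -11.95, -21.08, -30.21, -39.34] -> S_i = -2.82 + -9.13*i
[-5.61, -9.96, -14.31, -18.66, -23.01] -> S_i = -5.61 + -4.35*i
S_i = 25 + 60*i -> [25, 85, 145, 205, 265]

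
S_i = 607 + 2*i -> [607, 609, 611, 613, 615]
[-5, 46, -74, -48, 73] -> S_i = Random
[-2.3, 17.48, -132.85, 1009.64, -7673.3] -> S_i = -2.30*(-7.60)^i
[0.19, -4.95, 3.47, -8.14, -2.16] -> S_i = Random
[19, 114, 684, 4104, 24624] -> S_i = 19*6^i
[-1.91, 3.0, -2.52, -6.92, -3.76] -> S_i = Random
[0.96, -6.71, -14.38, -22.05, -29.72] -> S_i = 0.96 + -7.67*i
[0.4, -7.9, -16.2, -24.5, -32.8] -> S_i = 0.40 + -8.30*i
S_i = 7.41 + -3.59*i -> [7.41, 3.82, 0.23, -3.36, -6.95]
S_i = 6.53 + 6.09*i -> [6.53, 12.62, 18.71, 24.8, 30.89]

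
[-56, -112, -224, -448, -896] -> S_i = -56*2^i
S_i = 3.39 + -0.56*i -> [3.39, 2.83, 2.27, 1.71, 1.15]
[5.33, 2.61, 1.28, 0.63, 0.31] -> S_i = 5.33*0.49^i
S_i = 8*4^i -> [8, 32, 128, 512, 2048]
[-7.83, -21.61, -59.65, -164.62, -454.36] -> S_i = -7.83*2.76^i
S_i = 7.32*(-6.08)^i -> [7.32, -44.51, 270.59, -1645.21, 10002.89]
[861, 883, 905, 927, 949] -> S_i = 861 + 22*i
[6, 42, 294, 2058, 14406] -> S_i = 6*7^i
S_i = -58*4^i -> [-58, -232, -928, -3712, -14848]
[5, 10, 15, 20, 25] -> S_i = 5 + 5*i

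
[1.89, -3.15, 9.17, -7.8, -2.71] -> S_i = Random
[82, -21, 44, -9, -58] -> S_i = Random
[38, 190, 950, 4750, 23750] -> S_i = 38*5^i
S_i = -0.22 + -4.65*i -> [-0.22, -4.87, -9.52, -14.17, -18.82]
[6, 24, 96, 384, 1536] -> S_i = 6*4^i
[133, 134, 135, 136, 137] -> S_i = 133 + 1*i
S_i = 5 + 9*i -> [5, 14, 23, 32, 41]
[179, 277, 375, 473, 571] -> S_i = 179 + 98*i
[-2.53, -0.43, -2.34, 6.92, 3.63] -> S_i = Random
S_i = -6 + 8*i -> [-6, 2, 10, 18, 26]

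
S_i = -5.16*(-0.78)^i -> [-5.16, 4.02, -3.14, 2.45, -1.91]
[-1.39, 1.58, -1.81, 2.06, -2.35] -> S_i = -1.39*(-1.14)^i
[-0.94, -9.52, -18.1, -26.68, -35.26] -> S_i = -0.94 + -8.58*i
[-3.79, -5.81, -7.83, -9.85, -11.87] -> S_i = -3.79 + -2.02*i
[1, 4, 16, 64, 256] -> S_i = 1*4^i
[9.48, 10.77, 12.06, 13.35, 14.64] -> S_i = 9.48 + 1.29*i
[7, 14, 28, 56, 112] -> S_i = 7*2^i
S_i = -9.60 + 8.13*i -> [-9.6, -1.47, 6.66, 14.79, 22.92]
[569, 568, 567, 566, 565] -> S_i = 569 + -1*i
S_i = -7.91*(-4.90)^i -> [-7.91, 38.76, -189.92, 930.6, -4559.96]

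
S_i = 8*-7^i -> [8, -56, 392, -2744, 19208]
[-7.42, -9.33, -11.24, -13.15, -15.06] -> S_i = -7.42 + -1.91*i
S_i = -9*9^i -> [-9, -81, -729, -6561, -59049]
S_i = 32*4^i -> [32, 128, 512, 2048, 8192]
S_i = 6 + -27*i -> [6, -21, -48, -75, -102]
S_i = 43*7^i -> [43, 301, 2107, 14749, 103243]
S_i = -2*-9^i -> [-2, 18, -162, 1458, -13122]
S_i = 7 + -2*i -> [7, 5, 3, 1, -1]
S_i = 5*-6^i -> [5, -30, 180, -1080, 6480]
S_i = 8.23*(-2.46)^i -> [8.23, -20.25, 49.8, -122.52, 301.4]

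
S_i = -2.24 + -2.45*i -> [-2.24, -4.69, -7.14, -9.59, -12.04]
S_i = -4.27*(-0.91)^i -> [-4.27, 3.89, -3.54, 3.22, -2.93]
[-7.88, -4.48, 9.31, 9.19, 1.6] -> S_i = Random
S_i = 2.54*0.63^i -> [2.54, 1.6, 1.01, 0.64, 0.4]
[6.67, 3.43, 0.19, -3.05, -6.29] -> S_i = 6.67 + -3.24*i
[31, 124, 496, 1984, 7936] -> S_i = 31*4^i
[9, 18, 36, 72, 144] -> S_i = 9*2^i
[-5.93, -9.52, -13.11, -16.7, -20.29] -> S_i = -5.93 + -3.59*i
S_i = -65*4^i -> [-65, -260, -1040, -4160, -16640]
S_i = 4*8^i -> [4, 32, 256, 2048, 16384]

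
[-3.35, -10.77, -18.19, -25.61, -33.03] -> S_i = -3.35 + -7.42*i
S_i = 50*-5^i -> [50, -250, 1250, -6250, 31250]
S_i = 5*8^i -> [5, 40, 320, 2560, 20480]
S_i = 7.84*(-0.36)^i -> [7.84, -2.82, 1.02, -0.37, 0.13]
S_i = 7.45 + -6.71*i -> [7.45, 0.74, -5.97, -12.68, -19.39]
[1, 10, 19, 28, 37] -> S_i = 1 + 9*i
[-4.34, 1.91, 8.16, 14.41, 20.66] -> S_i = -4.34 + 6.25*i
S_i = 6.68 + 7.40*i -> [6.68, 14.08, 21.48, 28.88, 36.28]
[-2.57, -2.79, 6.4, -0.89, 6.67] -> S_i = Random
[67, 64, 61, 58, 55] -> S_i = 67 + -3*i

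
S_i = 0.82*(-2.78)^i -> [0.82, -2.28, 6.34, -17.62, 48.98]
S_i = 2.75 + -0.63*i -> [2.75, 2.12, 1.49, 0.86, 0.23]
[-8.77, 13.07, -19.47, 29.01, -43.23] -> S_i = -8.77*(-1.49)^i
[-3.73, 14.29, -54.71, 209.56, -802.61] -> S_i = -3.73*(-3.83)^i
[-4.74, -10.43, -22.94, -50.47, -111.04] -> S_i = -4.74*2.20^i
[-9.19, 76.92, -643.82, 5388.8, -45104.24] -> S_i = -9.19*(-8.37)^i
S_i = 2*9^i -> [2, 18, 162, 1458, 13122]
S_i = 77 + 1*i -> [77, 78, 79, 80, 81]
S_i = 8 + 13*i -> [8, 21, 34, 47, 60]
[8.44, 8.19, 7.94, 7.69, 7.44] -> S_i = 8.44 + -0.25*i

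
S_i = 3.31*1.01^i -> [3.31, 3.34, 3.38, 3.41, 3.44]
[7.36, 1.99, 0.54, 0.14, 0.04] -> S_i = 7.36*0.27^i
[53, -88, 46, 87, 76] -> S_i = Random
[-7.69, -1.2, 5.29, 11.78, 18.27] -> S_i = -7.69 + 6.49*i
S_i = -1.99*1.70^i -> [-1.99, -3.38, -5.75, -9.78, -16.62]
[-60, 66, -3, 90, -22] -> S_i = Random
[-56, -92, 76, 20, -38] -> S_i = Random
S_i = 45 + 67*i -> [45, 112, 179, 246, 313]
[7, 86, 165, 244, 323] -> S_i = 7 + 79*i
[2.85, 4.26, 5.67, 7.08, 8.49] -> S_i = 2.85 + 1.41*i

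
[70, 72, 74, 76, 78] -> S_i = 70 + 2*i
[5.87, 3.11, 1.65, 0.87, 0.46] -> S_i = 5.87*0.53^i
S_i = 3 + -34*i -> [3, -31, -65, -99, -133]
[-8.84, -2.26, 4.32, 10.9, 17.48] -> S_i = -8.84 + 6.58*i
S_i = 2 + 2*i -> [2, 4, 6, 8, 10]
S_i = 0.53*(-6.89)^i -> [0.53, -3.65, 25.16, -173.35, 1194.41]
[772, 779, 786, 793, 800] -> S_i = 772 + 7*i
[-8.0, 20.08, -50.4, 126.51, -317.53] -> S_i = -8.00*(-2.51)^i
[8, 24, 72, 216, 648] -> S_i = 8*3^i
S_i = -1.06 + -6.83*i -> [-1.06, -7.89, -14.72, -21.55, -28.38]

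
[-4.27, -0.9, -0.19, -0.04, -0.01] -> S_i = -4.27*0.21^i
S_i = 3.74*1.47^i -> [3.74, 5.5, 8.08, 11.88, 17.46]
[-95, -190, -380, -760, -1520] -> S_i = -95*2^i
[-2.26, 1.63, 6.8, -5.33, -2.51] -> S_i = Random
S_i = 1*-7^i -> [1, -7, 49, -343, 2401]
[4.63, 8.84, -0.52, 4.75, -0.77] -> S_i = Random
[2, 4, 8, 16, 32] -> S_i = 2*2^i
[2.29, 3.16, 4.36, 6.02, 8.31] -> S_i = 2.29*1.38^i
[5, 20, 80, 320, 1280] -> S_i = 5*4^i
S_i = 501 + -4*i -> [501, 497, 493, 489, 485]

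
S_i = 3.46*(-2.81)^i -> [3.46, -9.72, 27.32, -76.77, 215.73]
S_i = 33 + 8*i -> [33, 41, 49, 57, 65]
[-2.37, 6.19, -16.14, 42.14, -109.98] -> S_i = -2.37*(-2.61)^i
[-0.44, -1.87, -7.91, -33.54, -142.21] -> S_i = -0.44*4.24^i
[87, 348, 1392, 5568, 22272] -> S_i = 87*4^i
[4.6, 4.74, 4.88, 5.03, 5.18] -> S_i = 4.60*1.03^i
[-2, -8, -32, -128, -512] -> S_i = -2*4^i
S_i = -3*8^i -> [-3, -24, -192, -1536, -12288]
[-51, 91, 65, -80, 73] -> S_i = Random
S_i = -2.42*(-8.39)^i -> [-2.42, 20.3, -170.35, 1429.23, -11991.22]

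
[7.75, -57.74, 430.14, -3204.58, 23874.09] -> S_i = 7.75*(-7.45)^i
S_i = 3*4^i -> [3, 12, 48, 192, 768]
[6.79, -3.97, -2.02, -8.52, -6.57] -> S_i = Random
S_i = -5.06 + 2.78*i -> [-5.06, -2.28, 0.5, 3.28, 6.06]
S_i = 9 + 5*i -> [9, 14, 19, 24, 29]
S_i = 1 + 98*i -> [1, 99, 197, 295, 393]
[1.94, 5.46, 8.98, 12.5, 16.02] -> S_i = 1.94 + 3.52*i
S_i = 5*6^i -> [5, 30, 180, 1080, 6480]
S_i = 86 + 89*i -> [86, 175, 264, 353, 442]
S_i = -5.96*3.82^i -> [-5.96, -22.77, -86.97, -332.23, -1269.11]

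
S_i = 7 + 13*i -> [7, 20, 33, 46, 59]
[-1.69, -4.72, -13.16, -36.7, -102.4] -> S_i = -1.69*2.79^i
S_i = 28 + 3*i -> [28, 31, 34, 37, 40]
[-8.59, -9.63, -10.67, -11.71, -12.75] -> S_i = -8.59 + -1.04*i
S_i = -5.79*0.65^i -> [-5.79, -3.76, -2.45, -1.59, -1.03]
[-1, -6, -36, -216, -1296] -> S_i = -1*6^i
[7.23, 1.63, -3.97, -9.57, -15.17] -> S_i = 7.23 + -5.60*i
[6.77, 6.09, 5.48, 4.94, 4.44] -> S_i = 6.77*0.90^i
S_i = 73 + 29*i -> [73, 102, 131, 160, 189]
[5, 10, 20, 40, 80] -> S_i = 5*2^i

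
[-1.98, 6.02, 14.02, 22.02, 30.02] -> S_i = -1.98 + 8.00*i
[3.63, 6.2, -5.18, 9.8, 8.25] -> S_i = Random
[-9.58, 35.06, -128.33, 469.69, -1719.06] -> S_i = -9.58*(-3.66)^i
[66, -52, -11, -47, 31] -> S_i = Random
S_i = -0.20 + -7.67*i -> [-0.2, -7.87, -15.54, -23.21, -30.88]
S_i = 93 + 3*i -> [93, 96, 99, 102, 105]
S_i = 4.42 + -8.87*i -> [4.42, -4.45, -13.32, -22.19, -31.06]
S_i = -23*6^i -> [-23, -138, -828, -4968, -29808]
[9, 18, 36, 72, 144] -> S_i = 9*2^i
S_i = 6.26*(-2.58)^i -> [6.26, -16.15, 41.67, -107.51, 277.37]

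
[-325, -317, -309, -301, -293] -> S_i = -325 + 8*i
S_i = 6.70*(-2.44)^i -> [6.7, -16.35, 39.89, -97.33, 237.48]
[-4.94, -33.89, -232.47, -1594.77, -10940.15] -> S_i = -4.94*6.86^i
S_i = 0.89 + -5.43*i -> [0.89, -4.54, -9.97, -15.4, -20.83]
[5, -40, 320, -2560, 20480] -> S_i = 5*-8^i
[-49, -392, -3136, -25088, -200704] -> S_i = -49*8^i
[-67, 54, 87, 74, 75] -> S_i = Random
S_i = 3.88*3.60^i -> [3.88, 13.97, 50.28, 181.03, 651.69]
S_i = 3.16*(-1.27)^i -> [3.16, -4.01, 5.1, -6.47, 8.22]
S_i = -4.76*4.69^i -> [-4.76, -22.32, -104.7, -491.05, -2303.02]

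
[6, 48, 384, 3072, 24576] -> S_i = 6*8^i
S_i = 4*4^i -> [4, 16, 64, 256, 1024]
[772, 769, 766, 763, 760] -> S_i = 772 + -3*i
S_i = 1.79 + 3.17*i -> [1.79, 4.96, 8.13, 11.3, 14.47]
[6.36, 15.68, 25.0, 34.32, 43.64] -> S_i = 6.36 + 9.32*i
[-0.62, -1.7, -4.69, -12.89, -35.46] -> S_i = -0.62*2.75^i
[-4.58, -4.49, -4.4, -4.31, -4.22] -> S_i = -4.58*0.98^i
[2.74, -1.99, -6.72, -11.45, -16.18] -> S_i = 2.74 + -4.73*i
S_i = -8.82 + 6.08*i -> [-8.82, -2.74, 3.34, 9.42, 15.5]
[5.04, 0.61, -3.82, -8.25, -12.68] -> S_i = 5.04 + -4.43*i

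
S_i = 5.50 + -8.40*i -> [5.5, -2.9, -11.3, -19.7, -28.1]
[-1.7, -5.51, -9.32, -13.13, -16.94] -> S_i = -1.70 + -3.81*i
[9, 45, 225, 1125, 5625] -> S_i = 9*5^i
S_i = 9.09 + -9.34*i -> [9.09, -0.25, -9.59, -18.93, -28.27]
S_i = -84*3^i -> [-84, -252, -756, -2268, -6804]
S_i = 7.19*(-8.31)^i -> [7.19, -59.75, 496.51, -4126.03, 34287.28]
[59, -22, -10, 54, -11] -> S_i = Random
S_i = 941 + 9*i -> [941, 950, 959, 968, 977]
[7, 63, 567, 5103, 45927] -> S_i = 7*9^i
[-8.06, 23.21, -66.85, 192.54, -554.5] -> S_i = -8.06*(-2.88)^i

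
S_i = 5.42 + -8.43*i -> [5.42, -3.01, -11.44, -19.87, -28.3]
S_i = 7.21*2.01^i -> [7.21, 14.49, 29.13, 58.55, 117.68]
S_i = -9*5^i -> [-9, -45, -225, -1125, -5625]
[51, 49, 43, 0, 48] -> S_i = Random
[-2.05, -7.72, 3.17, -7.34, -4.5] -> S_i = Random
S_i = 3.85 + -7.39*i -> [3.85, -3.54, -10.93, -18.32, -25.71]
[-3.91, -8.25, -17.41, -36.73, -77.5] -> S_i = -3.91*2.11^i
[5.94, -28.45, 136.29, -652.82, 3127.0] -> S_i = 5.94*(-4.79)^i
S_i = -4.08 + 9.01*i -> [-4.08, 4.93, 13.94, 22.95, 31.96]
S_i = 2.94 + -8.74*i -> [2.94, -5.8, -14.54, -23.28, -32.02]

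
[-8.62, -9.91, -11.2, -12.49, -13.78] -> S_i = -8.62 + -1.29*i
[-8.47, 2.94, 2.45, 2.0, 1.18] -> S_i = Random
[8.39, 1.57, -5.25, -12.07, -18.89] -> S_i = 8.39 + -6.82*i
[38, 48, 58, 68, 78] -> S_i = 38 + 10*i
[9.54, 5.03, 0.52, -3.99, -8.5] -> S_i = 9.54 + -4.51*i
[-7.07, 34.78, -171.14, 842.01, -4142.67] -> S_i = -7.07*(-4.92)^i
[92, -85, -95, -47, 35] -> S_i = Random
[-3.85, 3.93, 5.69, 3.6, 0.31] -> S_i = Random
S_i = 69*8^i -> [69, 552, 4416, 35328, 282624]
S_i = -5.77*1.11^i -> [-5.77, -6.4, -7.11, -7.89, -8.76]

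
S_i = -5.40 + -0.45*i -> [-5.4, -5.85, -6.3, -6.75, -7.2]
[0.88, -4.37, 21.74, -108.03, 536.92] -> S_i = 0.88*(-4.97)^i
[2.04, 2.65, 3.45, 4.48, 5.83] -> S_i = 2.04*1.30^i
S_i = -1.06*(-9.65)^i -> [-1.06, 10.23, -98.71, 952.55, -9192.11]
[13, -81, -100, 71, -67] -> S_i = Random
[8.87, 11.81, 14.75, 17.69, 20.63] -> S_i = 8.87 + 2.94*i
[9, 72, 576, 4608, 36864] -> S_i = 9*8^i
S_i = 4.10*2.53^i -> [4.1, 10.37, 26.24, 66.4, 167.98]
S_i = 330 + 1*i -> [330, 331, 332, 333, 334]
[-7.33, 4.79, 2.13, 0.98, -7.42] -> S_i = Random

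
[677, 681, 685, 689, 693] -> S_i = 677 + 4*i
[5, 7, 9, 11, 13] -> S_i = 5 + 2*i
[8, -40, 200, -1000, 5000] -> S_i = 8*-5^i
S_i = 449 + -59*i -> [449, 390, 331, 272, 213]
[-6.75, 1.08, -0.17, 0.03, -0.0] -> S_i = -6.75*(-0.16)^i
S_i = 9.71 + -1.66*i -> [9.71, 8.05, 6.39, 4.73, 3.07]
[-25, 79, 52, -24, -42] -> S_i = Random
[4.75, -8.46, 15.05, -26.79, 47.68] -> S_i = 4.75*(-1.78)^i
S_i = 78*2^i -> [78, 156, 312, 624, 1248]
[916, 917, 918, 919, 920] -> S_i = 916 + 1*i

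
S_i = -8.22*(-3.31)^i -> [-8.22, 27.21, -90.06, 298.1, -986.7]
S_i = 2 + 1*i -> [2, 3, 4, 5, 6]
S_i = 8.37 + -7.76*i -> [8.37, 0.61, -7.15, -14.91, -22.67]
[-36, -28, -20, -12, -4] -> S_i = -36 + 8*i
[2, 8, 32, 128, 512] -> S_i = 2*4^i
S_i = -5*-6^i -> [-5, 30, -180, 1080, -6480]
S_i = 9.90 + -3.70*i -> [9.9, 6.2, 2.5, -1.2, -4.9]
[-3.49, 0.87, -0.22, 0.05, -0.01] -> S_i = -3.49*(-0.25)^i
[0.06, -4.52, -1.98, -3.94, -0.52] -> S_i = Random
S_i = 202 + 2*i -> [202, 204, 206, 208, 210]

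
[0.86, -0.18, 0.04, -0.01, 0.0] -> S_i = 0.86*(-0.21)^i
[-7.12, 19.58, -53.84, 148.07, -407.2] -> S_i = -7.12*(-2.75)^i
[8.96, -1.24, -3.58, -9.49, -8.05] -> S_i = Random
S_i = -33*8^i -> [-33, -264, -2112, -16896, -135168]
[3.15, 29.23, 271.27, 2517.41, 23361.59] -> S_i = 3.15*9.28^i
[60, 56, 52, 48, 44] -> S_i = 60 + -4*i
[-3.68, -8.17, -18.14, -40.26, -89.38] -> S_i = -3.68*2.22^i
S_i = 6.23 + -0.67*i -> [6.23, 5.56, 4.89, 4.22, 3.55]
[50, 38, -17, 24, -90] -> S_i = Random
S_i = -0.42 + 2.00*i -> [-0.42, 1.58, 3.58, 5.58, 7.58]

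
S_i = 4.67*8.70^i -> [4.67, 40.63, 353.47, 3075.21, 26754.32]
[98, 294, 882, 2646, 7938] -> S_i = 98*3^i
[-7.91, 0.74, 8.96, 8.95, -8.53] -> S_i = Random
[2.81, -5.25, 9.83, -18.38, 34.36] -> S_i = 2.81*(-1.87)^i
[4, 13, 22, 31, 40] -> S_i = 4 + 9*i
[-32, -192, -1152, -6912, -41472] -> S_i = -32*6^i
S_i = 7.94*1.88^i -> [7.94, 14.93, 28.06, 52.76, 99.19]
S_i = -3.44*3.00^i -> [-3.44, -10.32, -30.96, -92.88, -278.64]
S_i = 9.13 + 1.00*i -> [9.13, 10.13, 11.13, 12.13, 13.13]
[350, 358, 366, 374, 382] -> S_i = 350 + 8*i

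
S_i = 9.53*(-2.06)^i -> [9.53, -19.63, 40.44, -83.31, 171.62]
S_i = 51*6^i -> [51, 306, 1836, 11016, 66096]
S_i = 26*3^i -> [26, 78, 234, 702, 2106]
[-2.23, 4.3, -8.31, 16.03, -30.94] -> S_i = -2.23*(-1.93)^i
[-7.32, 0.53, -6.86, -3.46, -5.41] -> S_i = Random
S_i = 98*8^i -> [98, 784, 6272, 50176, 401408]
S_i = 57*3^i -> [57, 171, 513, 1539, 4617]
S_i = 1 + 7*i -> [1, 8, 15, 22, 29]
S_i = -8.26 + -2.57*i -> [-8.26, -10.83, -13.4, -15.97, -18.54]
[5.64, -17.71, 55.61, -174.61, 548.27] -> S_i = 5.64*(-3.14)^i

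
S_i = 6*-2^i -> [6, -12, 24, -48, 96]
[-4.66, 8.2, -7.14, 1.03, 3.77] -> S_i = Random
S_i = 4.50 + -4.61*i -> [4.5, -0.11, -4.72, -9.33, -13.94]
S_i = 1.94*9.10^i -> [1.94, 17.65, 160.65, 1461.93, 13303.54]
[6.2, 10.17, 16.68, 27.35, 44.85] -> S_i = 6.20*1.64^i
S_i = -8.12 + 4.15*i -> [-8.12, -3.97, 0.18, 4.33, 8.48]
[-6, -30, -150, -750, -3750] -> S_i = -6*5^i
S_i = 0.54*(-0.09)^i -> [0.54, -0.05, 0.0, -0.0, 0.0]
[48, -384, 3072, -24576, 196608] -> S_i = 48*-8^i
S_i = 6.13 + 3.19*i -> [6.13, 9.32, 12.51, 15.7, 18.89]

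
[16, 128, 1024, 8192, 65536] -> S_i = 16*8^i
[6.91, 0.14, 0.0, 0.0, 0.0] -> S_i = 6.91*0.02^i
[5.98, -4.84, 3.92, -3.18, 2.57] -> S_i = 5.98*(-0.81)^i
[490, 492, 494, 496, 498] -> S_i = 490 + 2*i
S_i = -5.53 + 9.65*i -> [-5.53, 4.12, 13.77, 23.42, 33.07]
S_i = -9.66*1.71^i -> [-9.66, -16.52, -28.25, -48.3, -82.6]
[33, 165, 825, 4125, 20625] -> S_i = 33*5^i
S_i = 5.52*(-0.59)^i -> [5.52, -3.26, 1.92, -1.13, 0.67]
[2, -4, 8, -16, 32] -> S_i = 2*-2^i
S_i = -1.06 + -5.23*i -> [-1.06, -6.29, -11.52, -16.75, -21.98]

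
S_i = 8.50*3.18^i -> [8.5, 27.03, 85.96, 273.34, 869.22]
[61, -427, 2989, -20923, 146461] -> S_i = 61*-7^i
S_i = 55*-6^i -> [55, -330, 1980, -11880, 71280]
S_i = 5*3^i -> [5, 15, 45, 135, 405]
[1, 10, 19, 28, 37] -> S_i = 1 + 9*i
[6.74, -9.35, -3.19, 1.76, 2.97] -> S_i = Random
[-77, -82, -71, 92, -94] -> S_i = Random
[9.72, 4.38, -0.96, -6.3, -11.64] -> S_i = 9.72 + -5.34*i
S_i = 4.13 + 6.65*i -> [4.13, 10.78, 17.43, 24.08, 30.73]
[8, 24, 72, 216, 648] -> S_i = 8*3^i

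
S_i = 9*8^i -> [9, 72, 576, 4608, 36864]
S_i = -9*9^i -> [-9, -81, -729, -6561, -59049]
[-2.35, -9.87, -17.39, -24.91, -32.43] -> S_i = -2.35 + -7.52*i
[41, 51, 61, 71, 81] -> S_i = 41 + 10*i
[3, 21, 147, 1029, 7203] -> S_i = 3*7^i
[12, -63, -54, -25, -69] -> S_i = Random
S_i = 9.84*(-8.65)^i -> [9.84, -85.12, 736.25, -6368.59, 55088.32]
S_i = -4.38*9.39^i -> [-4.38, -41.13, -386.19, -3626.36, -34051.52]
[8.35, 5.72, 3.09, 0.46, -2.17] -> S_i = 8.35 + -2.63*i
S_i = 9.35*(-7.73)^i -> [9.35, -72.28, 558.69, -4318.67, 33383.32]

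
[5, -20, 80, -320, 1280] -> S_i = 5*-4^i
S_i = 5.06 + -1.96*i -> [5.06, 3.1, 1.14, -0.82, -2.78]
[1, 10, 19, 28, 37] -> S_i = 1 + 9*i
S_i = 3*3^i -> [3, 9, 27, 81, 243]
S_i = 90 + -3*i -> [90, 87, 84, 81, 78]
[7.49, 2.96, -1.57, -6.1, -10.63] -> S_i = 7.49 + -4.53*i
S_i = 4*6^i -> [4, 24, 144, 864, 5184]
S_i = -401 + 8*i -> [-401, -393, -385, -377, -369]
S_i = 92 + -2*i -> [92, 90, 88, 86, 84]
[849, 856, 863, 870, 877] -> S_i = 849 + 7*i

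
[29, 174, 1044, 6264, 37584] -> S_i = 29*6^i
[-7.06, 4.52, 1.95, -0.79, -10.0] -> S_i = Random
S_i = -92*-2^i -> [-92, 184, -368, 736, -1472]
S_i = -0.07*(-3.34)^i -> [-0.07, 0.23, -0.78, 2.61, -8.71]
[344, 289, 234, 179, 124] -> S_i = 344 + -55*i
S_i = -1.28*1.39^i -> [-1.28, -1.78, -2.47, -3.44, -4.78]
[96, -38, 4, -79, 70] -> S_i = Random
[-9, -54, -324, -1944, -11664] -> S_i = -9*6^i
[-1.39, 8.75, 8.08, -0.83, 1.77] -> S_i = Random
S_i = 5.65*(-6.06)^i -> [5.65, -34.24, 207.49, -1257.38, 7619.72]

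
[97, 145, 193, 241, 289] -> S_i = 97 + 48*i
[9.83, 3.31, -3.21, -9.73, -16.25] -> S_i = 9.83 + -6.52*i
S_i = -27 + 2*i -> [-27, -25, -23, -21, -19]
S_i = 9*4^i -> [9, 36, 144, 576, 2304]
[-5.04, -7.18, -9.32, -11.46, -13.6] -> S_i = -5.04 + -2.14*i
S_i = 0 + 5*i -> [0, 5, 10, 15, 20]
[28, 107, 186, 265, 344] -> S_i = 28 + 79*i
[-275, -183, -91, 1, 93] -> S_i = -275 + 92*i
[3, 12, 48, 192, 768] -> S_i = 3*4^i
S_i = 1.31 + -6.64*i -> [1.31, -5.33, -11.97, -18.61, -25.25]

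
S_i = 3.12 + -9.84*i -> [3.12, -6.72, -16.56, -26.4, -36.24]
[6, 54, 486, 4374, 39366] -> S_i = 6*9^i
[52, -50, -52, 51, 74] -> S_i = Random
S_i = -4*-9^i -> [-4, 36, -324, 2916, -26244]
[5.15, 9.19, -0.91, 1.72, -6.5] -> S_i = Random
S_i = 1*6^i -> [1, 6, 36, 216, 1296]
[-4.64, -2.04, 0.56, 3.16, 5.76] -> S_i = -4.64 + 2.60*i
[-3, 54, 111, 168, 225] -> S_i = -3 + 57*i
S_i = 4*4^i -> [4, 16, 64, 256, 1024]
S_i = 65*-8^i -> [65, -520, 4160, -33280, 266240]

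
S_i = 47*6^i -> [47, 282, 1692, 10152, 60912]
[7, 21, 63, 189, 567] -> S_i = 7*3^i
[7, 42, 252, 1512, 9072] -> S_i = 7*6^i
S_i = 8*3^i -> [8, 24, 72, 216, 648]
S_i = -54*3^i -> [-54, -162, -486, -1458, -4374]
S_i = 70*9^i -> [70, 630, 5670, 51030, 459270]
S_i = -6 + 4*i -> [-6, -2, 2, 6, 10]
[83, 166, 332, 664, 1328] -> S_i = 83*2^i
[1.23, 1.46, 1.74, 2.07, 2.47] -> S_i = 1.23*1.19^i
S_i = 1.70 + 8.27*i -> [1.7, 9.97, 18.24, 26.51, 34.78]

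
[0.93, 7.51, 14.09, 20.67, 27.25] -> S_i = 0.93 + 6.58*i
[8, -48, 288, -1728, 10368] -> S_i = 8*-6^i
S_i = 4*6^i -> [4, 24, 144, 864, 5184]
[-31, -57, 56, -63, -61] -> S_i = Random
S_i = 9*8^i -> [9, 72, 576, 4608, 36864]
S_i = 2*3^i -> [2, 6, 18, 54, 162]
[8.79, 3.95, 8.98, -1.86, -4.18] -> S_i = Random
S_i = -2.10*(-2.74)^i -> [-2.1, 5.75, -15.77, 43.2, -118.36]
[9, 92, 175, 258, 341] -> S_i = 9 + 83*i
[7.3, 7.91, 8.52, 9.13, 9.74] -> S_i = 7.30 + 0.61*i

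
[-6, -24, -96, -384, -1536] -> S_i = -6*4^i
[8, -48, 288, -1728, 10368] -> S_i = 8*-6^i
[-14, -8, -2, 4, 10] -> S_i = -14 + 6*i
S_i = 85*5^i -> [85, 425, 2125, 10625, 53125]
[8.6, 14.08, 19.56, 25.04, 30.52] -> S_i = 8.60 + 5.48*i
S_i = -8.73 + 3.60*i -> [-8.73, -5.13, -1.53, 2.07, 5.67]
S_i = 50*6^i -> [50, 300, 1800, 10800, 64800]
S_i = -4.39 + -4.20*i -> [-4.39, -8.59, -12.79, -16.99, -21.19]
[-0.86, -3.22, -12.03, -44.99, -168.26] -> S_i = -0.86*3.74^i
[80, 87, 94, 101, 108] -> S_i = 80 + 7*i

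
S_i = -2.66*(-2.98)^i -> [-2.66, 7.93, -23.62, 70.39, -209.77]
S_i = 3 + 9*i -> [3, 12, 21, 30, 39]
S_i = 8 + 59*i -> [8, 67, 126, 185, 244]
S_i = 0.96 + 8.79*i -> [0.96, 9.75, 18.54, 27.33, 36.12]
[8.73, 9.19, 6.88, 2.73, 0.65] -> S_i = Random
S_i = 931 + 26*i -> [931, 957, 983, 1009, 1035]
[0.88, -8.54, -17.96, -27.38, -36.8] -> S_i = 0.88 + -9.42*i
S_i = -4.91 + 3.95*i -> [-4.91, -0.96, 2.99, 6.94, 10.89]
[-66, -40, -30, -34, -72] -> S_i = Random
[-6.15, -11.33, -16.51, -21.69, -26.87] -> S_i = -6.15 + -5.18*i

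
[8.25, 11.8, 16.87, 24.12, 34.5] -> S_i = 8.25*1.43^i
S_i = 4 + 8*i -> [4, 12, 20, 28, 36]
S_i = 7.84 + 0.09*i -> [7.84, 7.93, 8.02, 8.11, 8.2]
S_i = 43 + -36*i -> [43, 7, -29, -65, -101]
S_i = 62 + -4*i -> [62, 58, 54, 50, 46]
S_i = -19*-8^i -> [-19, 152, -1216, 9728, -77824]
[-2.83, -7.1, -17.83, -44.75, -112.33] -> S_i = -2.83*2.51^i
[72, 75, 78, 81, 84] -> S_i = 72 + 3*i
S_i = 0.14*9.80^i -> [0.14, 1.37, 13.45, 131.77, 1291.32]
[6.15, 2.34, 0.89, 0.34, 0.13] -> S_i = 6.15*0.38^i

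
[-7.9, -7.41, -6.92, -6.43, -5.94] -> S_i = -7.90 + 0.49*i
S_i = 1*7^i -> [1, 7, 49, 343, 2401]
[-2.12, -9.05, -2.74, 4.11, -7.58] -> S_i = Random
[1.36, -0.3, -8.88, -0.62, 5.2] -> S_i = Random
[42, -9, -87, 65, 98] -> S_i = Random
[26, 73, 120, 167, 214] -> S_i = 26 + 47*i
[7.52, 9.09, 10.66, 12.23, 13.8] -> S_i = 7.52 + 1.57*i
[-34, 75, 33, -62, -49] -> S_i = Random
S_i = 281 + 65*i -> [281, 346, 411, 476, 541]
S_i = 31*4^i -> [31, 124, 496, 1984, 7936]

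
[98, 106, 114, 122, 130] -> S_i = 98 + 8*i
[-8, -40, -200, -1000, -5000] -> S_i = -8*5^i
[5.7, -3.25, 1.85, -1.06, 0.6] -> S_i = 5.70*(-0.57)^i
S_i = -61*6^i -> [-61, -366, -2196, -13176, -79056]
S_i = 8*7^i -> [8, 56, 392, 2744, 19208]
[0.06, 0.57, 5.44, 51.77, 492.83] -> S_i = 0.06*9.52^i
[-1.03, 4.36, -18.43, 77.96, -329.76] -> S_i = -1.03*(-4.23)^i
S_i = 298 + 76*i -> [298, 374, 450, 526, 602]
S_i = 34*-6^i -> [34, -204, 1224, -7344, 44064]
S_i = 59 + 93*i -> [59, 152, 245, 338, 431]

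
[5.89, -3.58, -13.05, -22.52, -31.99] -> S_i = 5.89 + -9.47*i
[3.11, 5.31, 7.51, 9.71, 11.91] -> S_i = 3.11 + 2.20*i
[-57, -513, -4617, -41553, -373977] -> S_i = -57*9^i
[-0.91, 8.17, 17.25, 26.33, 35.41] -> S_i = -0.91 + 9.08*i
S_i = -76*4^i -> [-76, -304, -1216, -4864, -19456]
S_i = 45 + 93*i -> [45, 138, 231, 324, 417]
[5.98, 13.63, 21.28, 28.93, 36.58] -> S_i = 5.98 + 7.65*i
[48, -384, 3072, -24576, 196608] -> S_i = 48*-8^i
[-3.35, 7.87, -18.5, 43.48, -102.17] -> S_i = -3.35*(-2.35)^i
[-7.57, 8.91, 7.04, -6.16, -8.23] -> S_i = Random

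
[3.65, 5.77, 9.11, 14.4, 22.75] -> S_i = 3.65*1.58^i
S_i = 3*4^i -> [3, 12, 48, 192, 768]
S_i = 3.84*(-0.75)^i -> [3.84, -2.88, 2.16, -1.62, 1.21]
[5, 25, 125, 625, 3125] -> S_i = 5*5^i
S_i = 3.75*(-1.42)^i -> [3.75, -5.32, 7.56, -10.74, 15.25]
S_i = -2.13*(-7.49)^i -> [-2.13, 15.95, -119.49, 895.0, -6703.58]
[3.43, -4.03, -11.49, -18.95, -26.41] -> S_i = 3.43 + -7.46*i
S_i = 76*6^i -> [76, 456, 2736, 16416, 98496]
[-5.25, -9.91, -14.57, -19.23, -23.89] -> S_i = -5.25 + -4.66*i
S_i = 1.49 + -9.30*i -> [1.49, -7.81, -17.11, -26.41, -35.71]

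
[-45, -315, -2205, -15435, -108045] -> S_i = -45*7^i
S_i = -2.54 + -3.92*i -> [-2.54, -6.46, -10.38, -14.3, -18.22]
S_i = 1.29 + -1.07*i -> [1.29, 0.22, -0.85, -1.92, -2.99]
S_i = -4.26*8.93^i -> [-4.26, -38.04, -339.71, -3033.64, -27090.4]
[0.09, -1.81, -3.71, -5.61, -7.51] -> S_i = 0.09 + -1.90*i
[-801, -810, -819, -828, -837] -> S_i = -801 + -9*i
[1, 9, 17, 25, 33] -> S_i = 1 + 8*i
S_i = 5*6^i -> [5, 30, 180, 1080, 6480]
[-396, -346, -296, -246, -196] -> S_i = -396 + 50*i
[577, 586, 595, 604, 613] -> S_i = 577 + 9*i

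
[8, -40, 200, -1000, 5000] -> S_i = 8*-5^i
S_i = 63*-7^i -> [63, -441, 3087, -21609, 151263]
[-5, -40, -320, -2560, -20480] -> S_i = -5*8^i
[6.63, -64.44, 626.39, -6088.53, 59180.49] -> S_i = 6.63*(-9.72)^i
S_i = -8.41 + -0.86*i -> [-8.41, -9.27, -10.13, -10.99, -11.85]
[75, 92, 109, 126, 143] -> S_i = 75 + 17*i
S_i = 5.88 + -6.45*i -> [5.88, -0.57, -7.02, -13.47, -19.92]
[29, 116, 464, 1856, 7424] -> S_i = 29*4^i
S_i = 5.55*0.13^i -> [5.55, 0.72, 0.09, 0.01, 0.0]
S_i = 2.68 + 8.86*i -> [2.68, 11.54, 20.4, 29.26, 38.12]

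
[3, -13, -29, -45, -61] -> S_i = 3 + -16*i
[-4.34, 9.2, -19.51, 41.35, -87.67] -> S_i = -4.34*(-2.12)^i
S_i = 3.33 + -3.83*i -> [3.33, -0.5, -4.33, -8.16, -11.99]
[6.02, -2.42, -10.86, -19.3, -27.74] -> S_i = 6.02 + -8.44*i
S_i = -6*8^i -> [-6, -48, -384, -3072, -24576]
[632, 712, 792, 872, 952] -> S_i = 632 + 80*i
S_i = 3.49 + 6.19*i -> [3.49, 9.68, 15.87, 22.06, 28.25]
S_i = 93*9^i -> [93, 837, 7533, 67797, 610173]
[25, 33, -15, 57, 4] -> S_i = Random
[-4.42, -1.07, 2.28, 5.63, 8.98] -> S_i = -4.42 + 3.35*i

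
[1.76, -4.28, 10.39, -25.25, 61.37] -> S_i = 1.76*(-2.43)^i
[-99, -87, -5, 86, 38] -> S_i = Random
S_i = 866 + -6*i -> [866, 860, 854, 848, 842]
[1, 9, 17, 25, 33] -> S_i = 1 + 8*i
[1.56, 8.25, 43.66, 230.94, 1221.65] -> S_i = 1.56*5.29^i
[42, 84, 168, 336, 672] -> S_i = 42*2^i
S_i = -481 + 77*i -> [-481, -404, -327, -250, -173]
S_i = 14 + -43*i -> [14, -29, -72, -115, -158]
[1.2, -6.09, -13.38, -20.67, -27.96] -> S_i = 1.20 + -7.29*i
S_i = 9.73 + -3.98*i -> [9.73, 5.75, 1.77, -2.21, -6.19]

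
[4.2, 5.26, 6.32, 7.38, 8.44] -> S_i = 4.20 + 1.06*i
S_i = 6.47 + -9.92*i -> [6.47, -3.45, -13.37, -23.29, -33.21]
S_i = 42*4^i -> [42, 168, 672, 2688, 10752]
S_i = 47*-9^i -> [47, -423, 3807, -34263, 308367]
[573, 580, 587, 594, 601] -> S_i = 573 + 7*i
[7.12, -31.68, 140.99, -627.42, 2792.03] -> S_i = 7.12*(-4.45)^i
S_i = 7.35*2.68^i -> [7.35, 19.7, 52.79, 141.48, 379.16]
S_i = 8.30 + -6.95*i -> [8.3, 1.35, -5.6, -12.55, -19.5]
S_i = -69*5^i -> [-69, -345, -1725, -8625, -43125]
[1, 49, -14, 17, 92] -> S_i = Random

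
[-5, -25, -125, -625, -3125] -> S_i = -5*5^i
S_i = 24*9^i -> [24, 216, 1944, 17496, 157464]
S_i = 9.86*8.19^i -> [9.86, 80.75, 661.37, 5416.62, 44362.14]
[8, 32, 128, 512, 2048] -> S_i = 8*4^i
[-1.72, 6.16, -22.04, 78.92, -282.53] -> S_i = -1.72*(-3.58)^i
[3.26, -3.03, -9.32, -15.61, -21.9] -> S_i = 3.26 + -6.29*i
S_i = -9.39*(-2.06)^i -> [-9.39, 19.34, -39.85, 82.09, -169.1]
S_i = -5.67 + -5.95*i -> [-5.67, -11.62, -17.57, -23.52, -29.47]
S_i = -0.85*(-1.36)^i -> [-0.85, 1.16, -1.57, 2.14, -2.91]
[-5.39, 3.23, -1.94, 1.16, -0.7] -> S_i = -5.39*(-0.60)^i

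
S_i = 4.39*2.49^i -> [4.39, 10.93, 27.22, 67.77, 168.76]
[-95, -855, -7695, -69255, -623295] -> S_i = -95*9^i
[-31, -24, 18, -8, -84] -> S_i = Random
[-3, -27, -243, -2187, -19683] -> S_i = -3*9^i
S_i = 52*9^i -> [52, 468, 4212, 37908, 341172]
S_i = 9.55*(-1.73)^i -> [9.55, -16.52, 28.58, -49.45, 85.54]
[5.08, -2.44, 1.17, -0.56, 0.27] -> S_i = 5.08*(-0.48)^i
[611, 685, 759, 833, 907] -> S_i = 611 + 74*i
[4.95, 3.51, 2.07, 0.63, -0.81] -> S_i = 4.95 + -1.44*i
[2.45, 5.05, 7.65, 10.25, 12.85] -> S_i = 2.45 + 2.60*i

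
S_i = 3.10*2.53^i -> [3.1, 7.84, 19.84, 50.2, 127.01]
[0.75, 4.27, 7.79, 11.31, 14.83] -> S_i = 0.75 + 3.52*i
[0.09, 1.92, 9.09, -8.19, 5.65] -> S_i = Random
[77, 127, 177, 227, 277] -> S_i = 77 + 50*i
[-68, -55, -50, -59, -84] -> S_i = Random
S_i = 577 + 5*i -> [577, 582, 587, 592, 597]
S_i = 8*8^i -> [8, 64, 512, 4096, 32768]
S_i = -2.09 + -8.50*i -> [-2.09, -10.59, -19.09, -27.59, -36.09]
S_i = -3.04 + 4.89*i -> [-3.04, 1.85, 6.74, 11.63, 16.52]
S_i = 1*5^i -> [1, 5, 25, 125, 625]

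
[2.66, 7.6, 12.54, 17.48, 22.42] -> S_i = 2.66 + 4.94*i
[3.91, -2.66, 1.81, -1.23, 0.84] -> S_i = 3.91*(-0.68)^i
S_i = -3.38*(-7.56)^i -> [-3.38, 25.55, -193.18, 1460.43, -11040.88]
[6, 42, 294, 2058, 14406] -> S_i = 6*7^i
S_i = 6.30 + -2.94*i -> [6.3, 3.36, 0.42, -2.52, -5.46]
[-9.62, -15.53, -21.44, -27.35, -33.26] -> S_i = -9.62 + -5.91*i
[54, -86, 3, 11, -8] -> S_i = Random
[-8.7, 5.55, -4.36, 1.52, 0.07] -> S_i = Random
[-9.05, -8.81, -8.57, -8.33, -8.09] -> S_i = -9.05 + 0.24*i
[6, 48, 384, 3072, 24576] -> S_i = 6*8^i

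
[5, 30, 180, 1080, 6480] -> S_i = 5*6^i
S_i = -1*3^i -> [-1, -3, -9, -27, -81]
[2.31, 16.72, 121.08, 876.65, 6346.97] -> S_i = 2.31*7.24^i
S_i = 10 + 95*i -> [10, 105, 200, 295, 390]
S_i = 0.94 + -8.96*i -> [0.94, -8.02, -16.98, -25.94, -34.9]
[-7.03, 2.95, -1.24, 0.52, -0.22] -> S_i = -7.03*(-0.42)^i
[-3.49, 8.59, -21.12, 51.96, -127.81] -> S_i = -3.49*(-2.46)^i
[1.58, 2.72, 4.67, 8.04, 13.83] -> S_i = 1.58*1.72^i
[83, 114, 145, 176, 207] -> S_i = 83 + 31*i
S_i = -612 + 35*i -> [-612, -577, -542, -507, -472]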